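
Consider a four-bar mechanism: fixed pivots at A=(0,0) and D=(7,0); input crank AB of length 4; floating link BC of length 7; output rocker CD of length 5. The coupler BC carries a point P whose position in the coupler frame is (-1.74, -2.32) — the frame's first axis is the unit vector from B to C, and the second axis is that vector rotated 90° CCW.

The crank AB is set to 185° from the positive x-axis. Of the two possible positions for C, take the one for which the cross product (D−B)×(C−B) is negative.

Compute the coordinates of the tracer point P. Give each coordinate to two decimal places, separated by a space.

A=(0,0), D=(7.00,0)
B = A + 4.00·(cos185°, sin185°) = (-3.9848, -0.3486)
|BD| = 10.9903
circle(B,7.00) ∩ circle(D,5.00): a=6.5870, h=2.3688
  candidates: C₊=(2.5238,2.2279) cross=26.034; C₋=(2.6741,-2.5073) cross=-26.034
  mode - wants cross < 0 → take C=(2.6741,-2.5073) (cross=-26.034)
ex = (C−B)/|BC| = (0.9513,-0.3084); ey = (0.3084,0.9513)
P = B + -1.74·ex + -2.32·ey = (-6.3554,-2.0190)

-6.36 -2.02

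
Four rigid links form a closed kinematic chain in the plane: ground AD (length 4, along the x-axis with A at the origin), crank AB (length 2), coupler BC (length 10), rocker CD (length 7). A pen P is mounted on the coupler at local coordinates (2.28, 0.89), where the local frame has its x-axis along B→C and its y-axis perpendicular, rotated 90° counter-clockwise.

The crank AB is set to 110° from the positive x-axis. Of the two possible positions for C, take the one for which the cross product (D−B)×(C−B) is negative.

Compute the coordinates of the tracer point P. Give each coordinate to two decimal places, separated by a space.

1.16 0.26

A=(0,0), D=(4.00,0)
B = A + 2.00·(cos110°, sin110°) = (-0.6840, 1.8794)
|BD| = 5.0470
circle(B,10.00) ∩ circle(D,7.00): a=7.5760, h=6.5272
  candidates: C₊=(8.7777,5.1160) cross=32.943; C₋=(3.9165,-6.9995) cross=-32.943
  mode - wants cross < 0 → take C=(3.9165,-6.9995) (cross=-32.943)
ex = (C−B)/|BC| = (0.4601,-0.8879); ey = (0.8879,0.4601)
P = B + 2.28·ex + 0.89·ey = (1.1551,0.2645)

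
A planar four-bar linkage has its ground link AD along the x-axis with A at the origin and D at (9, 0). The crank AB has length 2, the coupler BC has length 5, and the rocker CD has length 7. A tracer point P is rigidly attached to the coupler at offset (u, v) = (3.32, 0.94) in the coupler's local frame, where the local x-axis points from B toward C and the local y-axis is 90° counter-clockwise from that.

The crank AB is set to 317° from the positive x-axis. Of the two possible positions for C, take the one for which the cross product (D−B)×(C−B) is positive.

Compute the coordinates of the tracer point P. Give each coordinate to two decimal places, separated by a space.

1.51 2.09

A=(0,0), D=(9.00,0)
B = A + 2.00·(cos317°, sin317°) = (1.4627, -1.3640)
|BD| = 7.6597
circle(B,5.00) ∩ circle(D,7.00): a=2.2632, h=4.4585
  candidates: C₊=(2.8958,3.4262) cross=34.151; C₋=(4.4837,-5.3482) cross=-34.151
  mode + wants cross > 0 → take C=(2.8958,3.4262) (cross=34.151)
ex = (C−B)/|BC| = (0.2866,0.9580); ey = (-0.9580,0.2866)
P = B + 3.32·ex + 0.94·ey = (1.5137,2.0861)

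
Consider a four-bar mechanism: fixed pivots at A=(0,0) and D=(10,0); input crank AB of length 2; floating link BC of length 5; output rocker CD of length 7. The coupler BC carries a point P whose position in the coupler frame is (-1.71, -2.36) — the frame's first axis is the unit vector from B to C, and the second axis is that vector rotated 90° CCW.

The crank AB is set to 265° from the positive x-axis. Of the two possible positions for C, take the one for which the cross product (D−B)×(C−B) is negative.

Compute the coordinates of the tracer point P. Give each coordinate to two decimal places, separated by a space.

A=(0,0), D=(10.00,0)
B = A + 2.00·(cos265°, sin265°) = (-0.1743, -1.9924)
|BD| = 10.3676
circle(B,5.00) ∩ circle(D,7.00): a=4.0263, h=2.9646
  candidates: C₊=(3.2072,1.6907) cross=30.735; C₋=(4.3467,-4.1280) cross=-30.735
  mode - wants cross < 0 → take C=(4.3467,-4.1280) (cross=-30.735)
ex = (C−B)/|BC| = (0.9042,-0.4271); ey = (0.4271,0.9042)
P = B + -1.71·ex + -2.36·ey = (-2.7285,-3.3959)

-2.73 -3.40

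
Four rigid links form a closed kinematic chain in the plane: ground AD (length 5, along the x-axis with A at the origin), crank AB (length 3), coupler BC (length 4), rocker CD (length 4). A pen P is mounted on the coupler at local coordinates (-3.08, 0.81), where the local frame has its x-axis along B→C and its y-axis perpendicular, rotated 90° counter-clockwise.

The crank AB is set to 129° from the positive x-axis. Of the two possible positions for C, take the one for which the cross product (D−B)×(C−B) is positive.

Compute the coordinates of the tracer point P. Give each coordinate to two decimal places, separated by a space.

A=(0,0), D=(5.00,0)
B = A + 3.00·(cos129°, sin129°) = (-1.8880, 2.3314)
|BD| = 7.2718
circle(B,4.00) ∩ circle(D,4.00): a=3.6359, h=1.6674
  candidates: C₊=(2.0906,2.7451) cross=12.125; C₋=(1.0214,-0.4136) cross=-12.125
  mode + wants cross > 0 → take C=(2.0906,2.7451) (cross=12.125)
ex = (C−B)/|BC| = (0.9946,0.1034); ey = (-0.1034,0.9946)
P = B + -3.08·ex + 0.81·ey = (-5.0352,2.8186)

-5.04 2.82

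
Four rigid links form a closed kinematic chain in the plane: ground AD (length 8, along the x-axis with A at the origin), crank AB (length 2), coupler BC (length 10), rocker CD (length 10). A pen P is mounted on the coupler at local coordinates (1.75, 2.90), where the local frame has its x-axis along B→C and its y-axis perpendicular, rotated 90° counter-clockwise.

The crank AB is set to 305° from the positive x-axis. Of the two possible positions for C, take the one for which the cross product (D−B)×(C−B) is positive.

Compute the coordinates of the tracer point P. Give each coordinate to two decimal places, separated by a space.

A=(0,0), D=(8.00,0)
B = A + 2.00·(cos305°, sin305°) = (1.1472, -1.6383)
|BD| = 7.0460
circle(B,10.00) ∩ circle(D,10.00): a=3.5230, h=9.3589
  candidates: C₊=(2.3975,8.2832) cross=65.942; C₋=(6.7497,-9.9215) cross=-65.942
  mode + wants cross > 0 → take C=(2.3975,8.2832) (cross=65.942)
ex = (C−B)/|BC| = (0.1250,0.9922); ey = (-0.9922,0.1250)
P = B + 1.75·ex + 2.90·ey = (-1.5113,0.4606)

-1.51 0.46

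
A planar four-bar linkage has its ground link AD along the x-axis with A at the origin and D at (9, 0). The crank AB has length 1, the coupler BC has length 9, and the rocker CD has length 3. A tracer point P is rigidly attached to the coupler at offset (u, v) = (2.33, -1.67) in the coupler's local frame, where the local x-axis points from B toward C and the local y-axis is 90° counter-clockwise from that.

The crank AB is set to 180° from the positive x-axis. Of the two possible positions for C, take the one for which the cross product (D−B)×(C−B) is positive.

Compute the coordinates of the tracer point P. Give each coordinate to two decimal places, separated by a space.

A=(0,0), D=(9.00,0)
B = A + 1.00·(cos180°, sin180°) = (-1.0000, 0.0000)
|BD| = 10.0000
circle(B,9.00) ∩ circle(D,3.00): a=8.6000, h=2.6533
  candidates: C₊=(7.6000,2.6533) cross=26.533; C₋=(7.6000,-2.6533) cross=-26.533
  mode + wants cross > 0 → take C=(7.6000,2.6533) (cross=26.533)
ex = (C−B)/|BC| = (0.9556,0.2948); ey = (-0.2948,0.9556)
P = B + 2.33·ex + -1.67·ey = (1.7188,-0.9089)

1.72 -0.91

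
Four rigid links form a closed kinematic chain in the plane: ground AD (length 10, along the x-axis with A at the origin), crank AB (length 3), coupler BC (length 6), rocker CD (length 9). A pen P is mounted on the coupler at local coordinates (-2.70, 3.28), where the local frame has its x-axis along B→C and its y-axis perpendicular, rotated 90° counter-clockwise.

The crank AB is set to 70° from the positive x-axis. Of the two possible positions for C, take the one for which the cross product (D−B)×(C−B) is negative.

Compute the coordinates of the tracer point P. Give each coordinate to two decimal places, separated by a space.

4.05 5.81

A=(0,0), D=(10.00,0)
B = A + 3.00·(cos70°, sin70°) = (1.0261, 2.8191)
|BD| = 9.4063
circle(B,6.00) ∩ circle(D,9.00): a=2.3111, h=5.5370
  candidates: C₊=(4.8904,7.4089) cross=52.083; C₋=(1.5715,-3.1561) cross=-52.083
  mode - wants cross < 0 → take C=(1.5715,-3.1561) (cross=-52.083)
ex = (C−B)/|BC| = (0.0909,-0.9959); ey = (0.9959,0.0909)
P = B + -2.70·ex + 3.28·ey = (4.0470,5.8061)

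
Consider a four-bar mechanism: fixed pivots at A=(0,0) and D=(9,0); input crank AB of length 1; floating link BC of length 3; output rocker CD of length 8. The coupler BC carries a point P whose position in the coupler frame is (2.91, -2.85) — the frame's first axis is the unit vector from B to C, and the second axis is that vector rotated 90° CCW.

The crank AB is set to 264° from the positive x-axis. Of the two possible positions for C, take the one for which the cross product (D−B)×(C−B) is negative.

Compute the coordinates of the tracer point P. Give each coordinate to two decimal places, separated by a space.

-0.56 -5.04

A=(0,0), D=(9.00,0)
B = A + 1.00·(cos264°, sin264°) = (-0.1045, -0.9945)
|BD| = 9.1587
circle(B,3.00) ∩ circle(D,8.00): a=1.5767, h=2.5522
  candidates: C₊=(1.1857,1.7138) cross=23.375; C₋=(1.7400,-3.3605) cross=-23.375
  mode - wants cross < 0 → take C=(1.7400,-3.3605) (cross=-23.375)
ex = (C−B)/|BC| = (0.6148,-0.7886); ey = (0.7886,0.6148)
P = B + 2.91·ex + -2.85·ey = (-0.5630,-5.0418)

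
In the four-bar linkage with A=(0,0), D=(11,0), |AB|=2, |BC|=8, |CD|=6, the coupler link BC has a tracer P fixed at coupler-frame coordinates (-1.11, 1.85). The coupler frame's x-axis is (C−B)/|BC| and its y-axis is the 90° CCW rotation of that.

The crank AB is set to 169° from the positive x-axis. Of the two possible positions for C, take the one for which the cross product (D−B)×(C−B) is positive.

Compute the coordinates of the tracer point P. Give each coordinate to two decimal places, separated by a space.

A=(0,0), D=(11.00,0)
B = A + 2.00·(cos169°, sin169°) = (-1.9633, 0.3816)
|BD| = 12.9689
circle(B,8.00) ∩ circle(D,6.00): a=7.5639, h=2.6051
  candidates: C₊=(5.6741,2.7631) cross=33.786; C₋=(5.5208,-2.4450) cross=-33.786
  mode + wants cross > 0 → take C=(5.6741,2.7631) (cross=33.786)
ex = (C−B)/|BC| = (0.9547,0.2977); ey = (-0.2977,0.9547)
P = B + -1.11·ex + 1.85·ey = (-3.5736,1.8173)

-3.57 1.82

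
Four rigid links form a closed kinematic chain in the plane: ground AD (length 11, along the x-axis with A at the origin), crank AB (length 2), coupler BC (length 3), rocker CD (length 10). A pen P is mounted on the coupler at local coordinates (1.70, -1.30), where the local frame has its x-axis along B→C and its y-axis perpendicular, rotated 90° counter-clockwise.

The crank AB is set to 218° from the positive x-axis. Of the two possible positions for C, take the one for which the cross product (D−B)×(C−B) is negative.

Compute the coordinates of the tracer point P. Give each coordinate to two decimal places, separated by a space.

A=(0,0), D=(11.00,0)
B = A + 2.00·(cos218°, sin218°) = (-1.5760, -1.2313)
|BD| = 12.6362
circle(B,3.00) ∩ circle(D,10.00): a=2.7173, h=1.2713
  candidates: C₊=(1.0045,0.2987) cross=16.065; C₋=(1.2522,-2.2318) cross=-16.065
  mode - wants cross < 0 → take C=(1.2522,-2.2318) (cross=-16.065)
ex = (C−B)/|BC| = (0.9428,-0.3335); ey = (0.3335,0.9428)
P = B + 1.70·ex + -1.30·ey = (-0.4069,-3.0238)

-0.41 -3.02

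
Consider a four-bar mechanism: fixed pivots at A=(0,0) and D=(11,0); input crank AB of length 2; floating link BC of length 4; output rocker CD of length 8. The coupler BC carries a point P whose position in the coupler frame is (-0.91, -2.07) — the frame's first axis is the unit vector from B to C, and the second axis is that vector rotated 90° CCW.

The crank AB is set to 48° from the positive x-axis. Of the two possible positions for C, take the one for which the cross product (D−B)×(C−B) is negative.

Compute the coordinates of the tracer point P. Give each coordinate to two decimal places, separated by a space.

-0.91 1.29

A=(0,0), D=(11.00,0)
B = A + 2.00·(cos48°, sin48°) = (1.3383, 1.4863)
|BD| = 9.7754
circle(B,4.00) ∩ circle(D,8.00): a=2.4326, h=3.1753
  candidates: C₊=(4.2253,4.2548) cross=31.040; C₋=(3.2597,-2.0220) cross=-31.040
  mode - wants cross < 0 → take C=(3.2597,-2.0220) (cross=-31.040)
ex = (C−B)/|BC| = (0.4804,-0.8771); ey = (0.8771,0.4804)
P = B + -0.91·ex + -2.07·ey = (-0.9144,1.2901)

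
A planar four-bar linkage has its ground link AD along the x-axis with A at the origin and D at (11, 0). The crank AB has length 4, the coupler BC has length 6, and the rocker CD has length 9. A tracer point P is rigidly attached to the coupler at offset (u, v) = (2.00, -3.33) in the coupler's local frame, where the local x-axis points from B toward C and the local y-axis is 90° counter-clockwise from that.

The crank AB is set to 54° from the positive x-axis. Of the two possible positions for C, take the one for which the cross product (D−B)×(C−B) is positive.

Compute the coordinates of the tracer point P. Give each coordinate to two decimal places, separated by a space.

A=(0,0), D=(11.00,0)
B = A + 4.00·(cos54°, sin54°) = (2.3511, 3.2361)
|BD| = 9.2344
circle(B,6.00) ∩ circle(D,9.00): a=2.1807, h=5.5897
  candidates: C₊=(6.3524,7.7071) cross=51.618; C₋=(2.4347,-2.7633) cross=-51.618
  mode + wants cross > 0 → take C=(6.3524,7.7071) (cross=51.618)
ex = (C−B)/|BC| = (0.6669,0.7452); ey = (-0.7452,0.6669)
P = B + 2.00·ex + -3.33·ey = (6.1663,2.5057)

6.17 2.51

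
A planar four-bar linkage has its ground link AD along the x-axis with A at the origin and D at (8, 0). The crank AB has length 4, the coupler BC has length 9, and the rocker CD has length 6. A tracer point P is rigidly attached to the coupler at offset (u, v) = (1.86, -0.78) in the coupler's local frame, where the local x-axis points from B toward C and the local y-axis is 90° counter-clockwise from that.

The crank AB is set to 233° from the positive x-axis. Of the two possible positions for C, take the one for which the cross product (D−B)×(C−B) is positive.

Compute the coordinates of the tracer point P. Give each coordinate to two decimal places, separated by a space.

-0.62 -2.26

A=(0,0), D=(8.00,0)
B = A + 4.00·(cos233°, sin233°) = (-2.4073, -3.1945)
|BD| = 10.8865
circle(B,9.00) ∩ circle(D,6.00): a=7.5100, h=4.9598
  candidates: C₊=(3.3168,3.7506) cross=53.995; C₋=(6.2276,-5.7322) cross=-53.995
  mode + wants cross > 0 → take C=(3.3168,3.7506) (cross=53.995)
ex = (C−B)/|BC| = (0.6360,0.7717); ey = (-0.7717,0.6360)
P = B + 1.86·ex + -0.78·ey = (-0.6224,-2.2553)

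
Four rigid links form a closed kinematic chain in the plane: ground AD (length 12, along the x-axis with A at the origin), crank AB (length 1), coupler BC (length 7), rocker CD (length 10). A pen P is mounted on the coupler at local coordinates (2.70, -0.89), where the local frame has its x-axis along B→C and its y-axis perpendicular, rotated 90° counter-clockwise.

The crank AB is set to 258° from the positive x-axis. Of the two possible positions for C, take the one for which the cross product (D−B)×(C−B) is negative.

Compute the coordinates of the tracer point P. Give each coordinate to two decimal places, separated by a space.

A=(0,0), D=(12.00,0)
B = A + 1.00·(cos258°, sin258°) = (-0.2079, -0.9781)
|BD| = 12.2470
circle(B,7.00) ∩ circle(D,10.00): a=4.0414, h=5.7155
  candidates: C₊=(3.3641,5.0419) cross=69.998; C₋=(4.2770,-6.3526) cross=-69.998
  mode - wants cross < 0 → take C=(4.2770,-6.3526) (cross=-69.998)
ex = (C−B)/|BC| = (0.6407,-0.7678); ey = (0.7678,0.6407)
P = B + 2.70·ex + -0.89·ey = (0.8387,-3.6214)

0.84 -3.62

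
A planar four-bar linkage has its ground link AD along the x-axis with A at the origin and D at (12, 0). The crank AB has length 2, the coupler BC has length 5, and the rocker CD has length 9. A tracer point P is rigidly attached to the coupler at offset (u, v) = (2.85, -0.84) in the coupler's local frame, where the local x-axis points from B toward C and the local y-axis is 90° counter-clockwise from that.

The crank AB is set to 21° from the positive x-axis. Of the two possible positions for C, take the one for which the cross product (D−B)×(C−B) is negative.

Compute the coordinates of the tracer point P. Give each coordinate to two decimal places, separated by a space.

A=(0,0), D=(12.00,0)
B = A + 2.00·(cos21°, sin21°) = (1.8672, 0.7167)
|BD| = 10.1582
circle(B,5.00) ∩ circle(D,9.00): a=2.3227, h=4.4278
  candidates: C₊=(4.4965,4.9696) cross=44.978; C₋=(3.8716,-3.8639) cross=-44.978
  mode - wants cross < 0 → take C=(3.8716,-3.8639) (cross=-44.978)
ex = (C−B)/|BC| = (0.4009,-0.9161); ey = (0.9161,0.4009)
P = B + 2.85·ex + -0.84·ey = (2.2402,-2.2310)

2.24 -2.23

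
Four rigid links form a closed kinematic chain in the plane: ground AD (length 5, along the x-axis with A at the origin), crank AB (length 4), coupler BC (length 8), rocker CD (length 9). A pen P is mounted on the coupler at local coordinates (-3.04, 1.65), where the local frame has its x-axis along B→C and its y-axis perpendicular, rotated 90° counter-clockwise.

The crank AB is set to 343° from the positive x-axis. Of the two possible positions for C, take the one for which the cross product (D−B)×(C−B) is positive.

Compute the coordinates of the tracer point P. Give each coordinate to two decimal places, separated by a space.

6.43 -3.44

A=(0,0), D=(5.00,0)
B = A + 4.00·(cos343°, sin343°) = (3.8252, -1.1695)
|BD| = 1.6577
circle(B,8.00) ∩ circle(D,9.00): a=-4.2989, h=6.7468
  candidates: C₊=(-3.9814,0.5791) cross=11.184; C₋=(5.5385,-8.9839) cross=-11.184
  mode + wants cross > 0 → take C=(-3.9814,0.5791) (cross=11.184)
ex = (C−B)/|BC| = (-0.9758,0.2186); ey = (-0.2186,-0.9758)
P = B + -3.04·ex + 1.65·ey = (6.4311,-3.4440)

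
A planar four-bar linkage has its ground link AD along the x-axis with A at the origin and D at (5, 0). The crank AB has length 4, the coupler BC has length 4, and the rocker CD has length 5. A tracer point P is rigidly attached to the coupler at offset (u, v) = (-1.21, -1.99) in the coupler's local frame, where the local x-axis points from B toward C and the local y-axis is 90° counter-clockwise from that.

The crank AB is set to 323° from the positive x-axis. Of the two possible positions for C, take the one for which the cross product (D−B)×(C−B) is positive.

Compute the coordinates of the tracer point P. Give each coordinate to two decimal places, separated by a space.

5.36 -1.55

A=(0,0), D=(5.00,0)
B = A + 4.00·(cos323°, sin323°) = (3.1945, -2.4073)
|BD| = 3.0091
circle(B,4.00) ∩ circle(D,5.00): a=0.0091, h=4.0000
  candidates: C₊=(0.0000,0.0000) cross=12.036; C₋=(6.4000,-4.8000) cross=-12.036
  mode + wants cross > 0 → take C=(0.0000,0.0000) (cross=12.036)
ex = (C−B)/|BC| = (-0.7986,0.6018); ey = (-0.6018,-0.7986)
P = B + -1.21·ex + -1.99·ey = (5.3585,-1.5462)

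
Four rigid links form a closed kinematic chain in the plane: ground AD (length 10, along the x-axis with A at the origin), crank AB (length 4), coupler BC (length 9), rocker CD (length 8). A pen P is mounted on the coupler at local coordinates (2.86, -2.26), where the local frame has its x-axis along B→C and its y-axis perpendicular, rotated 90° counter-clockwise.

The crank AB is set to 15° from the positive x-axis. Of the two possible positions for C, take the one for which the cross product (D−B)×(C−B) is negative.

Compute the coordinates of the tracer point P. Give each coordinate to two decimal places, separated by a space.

A=(0,0), D=(10.00,0)
B = A + 4.00·(cos15°, sin15°) = (3.8637, 1.0353)
|BD| = 6.2230
circle(B,9.00) ∩ circle(D,8.00): a=4.4774, h=7.8072
  candidates: C₊=(9.5775,7.9888) cross=48.585; C₋=(6.9799,-7.4080) cross=-48.585
  mode - wants cross < 0 → take C=(6.9799,-7.4080) (cross=-48.585)
ex = (C−B)/|BC| = (0.3462,-0.9381); ey = (0.9381,0.3462)
P = B + 2.86·ex + -2.26·ey = (2.7337,-2.4303)

2.73 -2.43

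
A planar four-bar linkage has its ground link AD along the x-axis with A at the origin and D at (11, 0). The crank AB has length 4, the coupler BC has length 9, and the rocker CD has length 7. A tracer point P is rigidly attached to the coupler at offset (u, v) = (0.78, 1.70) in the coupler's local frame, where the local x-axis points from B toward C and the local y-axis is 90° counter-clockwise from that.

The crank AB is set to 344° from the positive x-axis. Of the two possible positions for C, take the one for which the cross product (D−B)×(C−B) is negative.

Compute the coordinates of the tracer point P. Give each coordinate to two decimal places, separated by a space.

5.55 -0.33

A=(0,0), D=(11.00,0)
B = A + 4.00·(cos344°, sin344°) = (3.8450, -1.1025)
|BD| = 7.2394
circle(B,9.00) ∩ circle(D,7.00): a=5.8298, h=6.8566
  candidates: C₊=(8.5626,6.5619) cross=49.638; C₋=(10.6511,-6.9913) cross=-49.638
  mode - wants cross < 0 → take C=(10.6511,-6.9913) (cross=-49.638)
ex = (C−B)/|BC| = (0.7562,-0.6543); ey = (0.6543,0.7562)
P = B + 0.78·ex + 1.70·ey = (5.5472,-0.3273)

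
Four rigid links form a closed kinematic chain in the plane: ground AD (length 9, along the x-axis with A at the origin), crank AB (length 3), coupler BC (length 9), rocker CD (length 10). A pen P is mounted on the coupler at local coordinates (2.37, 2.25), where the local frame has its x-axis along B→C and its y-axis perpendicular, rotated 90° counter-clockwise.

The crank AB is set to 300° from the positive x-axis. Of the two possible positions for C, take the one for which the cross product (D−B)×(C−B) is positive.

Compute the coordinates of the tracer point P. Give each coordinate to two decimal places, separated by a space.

-0.80 -0.27

A=(0,0), D=(9.00,0)
B = A + 3.00·(cos300°, sin300°) = (1.5000, -2.5981)
|BD| = 7.9373
circle(B,9.00) ∩ circle(D,10.00): a=2.7717, h=8.5626
  candidates: C₊=(1.3163,6.4000) cross=67.963; C₋=(6.9218,-9.7817) cross=-67.963
  mode + wants cross > 0 → take C=(1.3163,6.4000) (cross=67.963)
ex = (C−B)/|BC| = (-0.0204,0.9998); ey = (-0.9998,-0.0204)
P = B + 2.37·ex + 2.25·ey = (-0.7979,-0.2745)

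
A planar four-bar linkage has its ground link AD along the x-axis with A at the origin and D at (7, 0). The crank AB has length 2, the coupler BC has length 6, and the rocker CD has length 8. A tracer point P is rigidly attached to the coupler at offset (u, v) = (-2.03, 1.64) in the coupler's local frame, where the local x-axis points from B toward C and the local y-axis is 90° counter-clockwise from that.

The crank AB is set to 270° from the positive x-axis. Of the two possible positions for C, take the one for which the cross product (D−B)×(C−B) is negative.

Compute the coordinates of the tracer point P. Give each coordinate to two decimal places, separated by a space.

0.29 0.59

A=(0,0), D=(7.00,0)
B = A + 2.00·(cos270°, sin270°) = (-0.0000, -2.0000)
|BD| = 7.2801
circle(B,6.00) ∩ circle(D,8.00): a=1.7170, h=5.7491
  candidates: C₊=(0.0716,3.9996) cross=41.854; C₋=(3.2303,-7.0562) cross=-41.854
  mode - wants cross < 0 → take C=(3.2303,-7.0562) (cross=-41.854)
ex = (C−B)/|BC| = (0.5384,-0.8427); ey = (0.8427,0.5384)
P = B + -2.03·ex + 1.64·ey = (0.2891,0.5936)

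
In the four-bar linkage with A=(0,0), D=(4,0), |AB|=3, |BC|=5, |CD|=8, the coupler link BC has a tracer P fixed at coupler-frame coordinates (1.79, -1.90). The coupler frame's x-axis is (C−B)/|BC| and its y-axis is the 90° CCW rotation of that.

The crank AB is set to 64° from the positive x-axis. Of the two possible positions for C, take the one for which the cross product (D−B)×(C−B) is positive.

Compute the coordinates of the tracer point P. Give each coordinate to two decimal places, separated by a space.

3.36 4.31

A=(0,0), D=(4.00,0)
B = A + 3.00·(cos64°, sin64°) = (1.3151, 2.6964)
|BD| = 3.8051
circle(B,5.00) ∩ circle(D,8.00): a=-3.2221, h=3.8234
  candidates: C₊=(1.7509,7.6774) cross=14.548; C₋=(-3.6677,2.2818) cross=-14.548
  mode + wants cross > 0 → take C=(1.7509,7.6774) (cross=14.548)
ex = (C−B)/|BC| = (0.0872,0.9962); ey = (-0.9962,0.0872)
P = B + 1.79·ex + -1.90·ey = (3.3639,4.3140)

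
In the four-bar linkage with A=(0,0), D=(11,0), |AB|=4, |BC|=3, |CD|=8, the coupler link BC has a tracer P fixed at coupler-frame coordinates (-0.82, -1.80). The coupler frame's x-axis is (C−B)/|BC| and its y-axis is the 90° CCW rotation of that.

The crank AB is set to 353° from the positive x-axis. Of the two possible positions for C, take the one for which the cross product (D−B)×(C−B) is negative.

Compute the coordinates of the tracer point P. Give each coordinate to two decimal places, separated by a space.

2.22 0.43

A=(0,0), D=(11.00,0)
B = A + 4.00·(cos353°, sin353°) = (3.9702, -0.4875)
|BD| = 7.0467
circle(B,3.00) ∩ circle(D,8.00): a=-0.3792, h=2.9759
  candidates: C₊=(3.3860,2.4551) cross=20.971; C₋=(3.7978,-3.4825) cross=-20.971
  mode - wants cross < 0 → take C=(3.7978,-3.4825) (cross=-20.971)
ex = (C−B)/|BC| = (-0.0575,-0.9983); ey = (0.9983,-0.0575)
P = B + -0.82·ex + -1.80·ey = (2.2203,0.4346)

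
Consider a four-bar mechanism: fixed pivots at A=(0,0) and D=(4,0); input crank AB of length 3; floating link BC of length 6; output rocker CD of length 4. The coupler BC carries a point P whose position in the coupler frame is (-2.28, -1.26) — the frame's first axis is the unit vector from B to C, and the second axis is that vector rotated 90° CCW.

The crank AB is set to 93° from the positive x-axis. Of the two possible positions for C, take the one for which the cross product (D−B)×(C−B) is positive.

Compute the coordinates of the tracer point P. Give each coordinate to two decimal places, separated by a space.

-2.31 1.53

A=(0,0), D=(4.00,0)
B = A + 3.00·(cos93°, sin93°) = (-0.1570, 2.9959)
|BD| = 5.1241
circle(B,6.00) ∩ circle(D,4.00): a=4.5136, h=3.9531
  candidates: C₊=(5.8160,3.5640) cross=20.256; C₋=(1.1935,-2.8502) cross=-20.256
  mode + wants cross > 0 → take C=(5.8160,3.5640) (cross=20.256)
ex = (C−B)/|BC| = (0.9955,0.0947); ey = (-0.0947,0.9955)
P = B + -2.28·ex + -1.26·ey = (-2.3075,1.5257)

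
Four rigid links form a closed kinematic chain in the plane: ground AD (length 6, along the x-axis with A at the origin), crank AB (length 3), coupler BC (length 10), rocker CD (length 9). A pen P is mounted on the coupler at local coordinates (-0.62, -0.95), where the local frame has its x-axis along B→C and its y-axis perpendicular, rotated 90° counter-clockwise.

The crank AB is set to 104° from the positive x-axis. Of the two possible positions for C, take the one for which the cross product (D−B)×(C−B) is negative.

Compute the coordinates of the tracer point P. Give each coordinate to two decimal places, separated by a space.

A=(0,0), D=(6.00,0)
B = A + 3.00·(cos104°, sin104°) = (-0.7258, 2.9109)
|BD| = 7.3287
circle(B,10.00) ∩ circle(D,9.00): a=4.9606, h=8.6829
  candidates: C₊=(7.2755,8.9092) cross=63.634; C₋=(0.3780,-7.0280) cross=-63.634
  mode - wants cross < 0 → take C=(0.3780,-7.0280) (cross=-63.634)
ex = (C−B)/|BC| = (0.1104,-0.9939); ey = (0.9939,0.1104)
P = B + -0.62·ex + -0.95·ey = (-1.7384,3.4222)

-1.74 3.42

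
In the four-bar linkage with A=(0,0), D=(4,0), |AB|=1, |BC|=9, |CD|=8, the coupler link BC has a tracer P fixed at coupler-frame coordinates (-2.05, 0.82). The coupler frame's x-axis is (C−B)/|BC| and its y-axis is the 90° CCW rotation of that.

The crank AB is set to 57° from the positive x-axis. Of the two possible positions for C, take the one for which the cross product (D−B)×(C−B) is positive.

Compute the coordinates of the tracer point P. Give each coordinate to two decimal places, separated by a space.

A=(0,0), D=(4.00,0)
B = A + 1.00·(cos57°, sin57°) = (0.5446, 0.8387)
|BD| = 3.5557
circle(B,9.00) ∩ circle(D,8.00): a=4.1684, h=7.9765
  candidates: C₊=(6.4768,7.6069) cross=28.362; C₋=(2.7140,-7.8960) cross=-28.362
  mode + wants cross > 0 → take C=(6.4768,7.6069) (cross=28.362)
ex = (C−B)/|BC| = (0.6591,0.7520); ey = (-0.7520,0.6591)
P = B + -2.05·ex + 0.82·ey = (-1.4232,-0.1625)

-1.42 -0.16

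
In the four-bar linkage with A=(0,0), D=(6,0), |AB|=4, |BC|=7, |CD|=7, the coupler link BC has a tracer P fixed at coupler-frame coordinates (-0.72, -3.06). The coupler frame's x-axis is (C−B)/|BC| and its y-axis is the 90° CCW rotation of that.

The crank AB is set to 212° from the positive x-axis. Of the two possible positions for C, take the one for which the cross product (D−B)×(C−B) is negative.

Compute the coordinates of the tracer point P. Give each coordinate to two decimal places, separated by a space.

A=(0,0), D=(6.00,0)
B = A + 4.00·(cos212°, sin212°) = (-3.3922, -2.1197)
|BD| = 9.6284
circle(B,7.00) ∩ circle(D,7.00): a=4.8142, h=5.0817
  candidates: C₊=(0.1852,3.8972) cross=48.928; C₋=(2.4226,-6.0168) cross=-48.928
  mode - wants cross < 0 → take C=(2.4226,-6.0168) (cross=-48.928)
ex = (C−B)/|BC| = (0.8307,-0.5567); ey = (0.5567,0.8307)
P = B + -0.72·ex + -3.06·ey = (-5.6939,-4.2607)

-5.69 -4.26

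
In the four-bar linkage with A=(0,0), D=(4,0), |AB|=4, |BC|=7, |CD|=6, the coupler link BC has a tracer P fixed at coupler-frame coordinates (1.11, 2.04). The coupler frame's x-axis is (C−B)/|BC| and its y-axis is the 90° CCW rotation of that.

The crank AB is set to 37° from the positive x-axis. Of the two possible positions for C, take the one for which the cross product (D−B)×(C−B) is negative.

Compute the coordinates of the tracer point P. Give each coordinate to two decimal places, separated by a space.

4.11 0.27

A=(0,0), D=(4.00,0)
B = A + 4.00·(cos37°, sin37°) = (3.1945, 2.4073)
|BD| = 2.5384
circle(B,7.00) ∩ circle(D,6.00): a=3.8298, h=5.8594
  candidates: C₊=(9.9664,0.6345) cross=14.874; C₋=(-1.1468,-3.0839) cross=-14.874
  mode - wants cross < 0 → take C=(-1.1468,-3.0839) (cross=-14.874)
ex = (C−B)/|BC| = (-0.6202,-0.7844); ey = (0.7844,-0.6202)
P = B + 1.11·ex + 2.04·ey = (4.1064,0.2713)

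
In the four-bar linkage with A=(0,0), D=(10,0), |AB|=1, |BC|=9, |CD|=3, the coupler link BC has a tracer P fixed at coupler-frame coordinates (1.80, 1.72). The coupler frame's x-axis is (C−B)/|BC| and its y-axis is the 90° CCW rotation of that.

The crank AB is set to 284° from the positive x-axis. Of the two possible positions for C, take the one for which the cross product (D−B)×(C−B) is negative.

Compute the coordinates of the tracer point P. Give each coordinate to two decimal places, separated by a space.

A=(0,0), D=(10.00,0)
B = A + 1.00·(cos284°, sin284°) = (0.2419, -0.9703)
|BD| = 9.8062
circle(B,9.00) ∩ circle(D,3.00): a=8.5742, h=2.7354
  candidates: C₊=(8.5034,2.6001) cross=26.824; C₋=(9.0448,-2.8439) cross=-26.824
  mode - wants cross < 0 → take C=(9.0448,-2.8439) (cross=-26.824)
ex = (C−B)/|BC| = (0.9781,-0.2082); ey = (0.2082,0.9781)
P = B + 1.80·ex + 1.72·ey = (2.3605,0.3373)

2.36 0.34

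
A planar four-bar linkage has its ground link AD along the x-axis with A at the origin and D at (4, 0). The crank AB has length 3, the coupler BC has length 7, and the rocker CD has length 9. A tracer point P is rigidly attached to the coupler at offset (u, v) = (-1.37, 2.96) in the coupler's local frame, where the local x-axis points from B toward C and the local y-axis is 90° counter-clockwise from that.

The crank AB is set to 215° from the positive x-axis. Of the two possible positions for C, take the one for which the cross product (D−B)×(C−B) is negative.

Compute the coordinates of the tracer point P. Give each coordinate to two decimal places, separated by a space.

A=(0,0), D=(4.00,0)
B = A + 3.00·(cos215°, sin215°) = (-2.4575, -1.7207)
|BD| = 6.6828
circle(B,7.00) ∩ circle(D,9.00): a=0.9472, h=6.9356
  candidates: C₊=(-3.3280,5.2249) cross=46.349; C₋=(0.2436,-8.1786) cross=-46.349
  mode - wants cross < 0 → take C=(0.2436,-8.1786) (cross=-46.349)
ex = (C−B)/|BC| = (0.3859,-0.9226); ey = (0.9226,0.3859)
P = B + -1.37·ex + 2.96·ey = (-0.2553,0.6853)

-0.26 0.69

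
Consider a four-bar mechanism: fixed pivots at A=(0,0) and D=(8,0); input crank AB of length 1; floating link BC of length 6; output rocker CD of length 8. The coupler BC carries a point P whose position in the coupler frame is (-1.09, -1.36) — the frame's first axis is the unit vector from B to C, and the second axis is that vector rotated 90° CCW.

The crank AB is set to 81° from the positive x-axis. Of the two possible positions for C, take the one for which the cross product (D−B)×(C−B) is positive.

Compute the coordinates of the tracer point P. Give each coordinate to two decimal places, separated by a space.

A=(0,0), D=(8.00,0)
B = A + 1.00·(cos81°, sin81°) = (0.1564, 0.9877)
|BD| = 7.9055
circle(B,6.00) ∩ circle(D,8.00): a=2.1818, h=5.5892
  candidates: C₊=(3.0195,6.2605) cross=44.186; C₋=(1.6229,-4.8303) cross=-44.186
  mode + wants cross > 0 → take C=(3.0195,6.2605) (cross=44.186)
ex = (C−B)/|BC| = (0.4772,0.8788); ey = (-0.8788,0.4772)
P = B + -1.09·ex + -1.36·ey = (0.8315,-0.6192)

0.83 -0.62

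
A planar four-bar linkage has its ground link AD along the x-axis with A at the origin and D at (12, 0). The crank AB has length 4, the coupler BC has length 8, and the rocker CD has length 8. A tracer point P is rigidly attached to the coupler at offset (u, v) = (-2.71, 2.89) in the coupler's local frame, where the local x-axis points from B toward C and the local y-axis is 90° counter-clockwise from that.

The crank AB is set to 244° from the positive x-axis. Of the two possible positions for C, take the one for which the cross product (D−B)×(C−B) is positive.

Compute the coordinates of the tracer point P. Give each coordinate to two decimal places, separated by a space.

-5.70 -3.26

A=(0,0), D=(12.00,0)
B = A + 4.00·(cos244°, sin244°) = (-1.7535, -3.5952)
|BD| = 14.2156
circle(B,8.00) ∩ circle(D,8.00): a=7.1078, h=3.6714
  candidates: C₊=(4.1948,1.7544) cross=52.191; C₋=(6.0518,-5.3496) cross=-52.191
  mode + wants cross > 0 → take C=(4.1948,1.7544) (cross=52.191)
ex = (C−B)/|BC| = (0.7435,0.6687); ey = (-0.6687,0.7435)
P = B + -2.71·ex + 2.89·ey = (-5.7010,-3.2586)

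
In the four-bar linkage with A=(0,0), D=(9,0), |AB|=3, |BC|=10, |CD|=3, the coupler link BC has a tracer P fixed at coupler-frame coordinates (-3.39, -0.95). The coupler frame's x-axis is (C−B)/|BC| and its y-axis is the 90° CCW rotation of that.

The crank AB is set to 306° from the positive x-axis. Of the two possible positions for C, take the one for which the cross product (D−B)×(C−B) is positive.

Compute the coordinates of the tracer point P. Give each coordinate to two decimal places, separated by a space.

A=(0,0), D=(9.00,0)
B = A + 3.00·(cos306°, sin306°) = (1.7634, -2.4271)
|BD| = 7.6328
circle(B,10.00) ∩ circle(D,3.00): a=9.7775, h=2.0977
  candidates: C₊=(10.3664,2.6708) cross=16.011; C₋=(11.7004,-1.3068) cross=-16.011
  mode + wants cross > 0 → take C=(10.3664,2.6708) (cross=16.011)
ex = (C−B)/|BC| = (0.8603,0.5098); ey = (-0.5098,0.8603)
P = B + -3.39·ex + -0.95·ey = (-0.6688,-4.9725)

-0.67 -4.97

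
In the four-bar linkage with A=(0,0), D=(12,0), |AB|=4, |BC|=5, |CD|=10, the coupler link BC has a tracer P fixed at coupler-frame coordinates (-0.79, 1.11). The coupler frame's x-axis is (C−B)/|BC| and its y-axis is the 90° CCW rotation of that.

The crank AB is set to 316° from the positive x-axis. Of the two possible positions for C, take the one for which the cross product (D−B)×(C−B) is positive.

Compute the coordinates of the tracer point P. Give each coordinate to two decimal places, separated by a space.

A=(0,0), D=(12.00,0)
B = A + 4.00·(cos316°, sin316°) = (2.8774, -2.7786)
|BD| = 9.5364
circle(B,5.00) ∩ circle(D,10.00): a=0.8359, h=4.9296
  candidates: C₊=(2.2407,2.1807) cross=47.011; C₋=(5.1134,-7.2508) cross=-47.011
  mode + wants cross > 0 → take C=(2.2407,2.1807) (cross=47.011)
ex = (C−B)/|BC| = (-0.1273,0.9919); ey = (-0.9919,-0.1273)
P = B + -0.79·ex + 1.11·ey = (1.8770,-3.7035)

1.88 -3.70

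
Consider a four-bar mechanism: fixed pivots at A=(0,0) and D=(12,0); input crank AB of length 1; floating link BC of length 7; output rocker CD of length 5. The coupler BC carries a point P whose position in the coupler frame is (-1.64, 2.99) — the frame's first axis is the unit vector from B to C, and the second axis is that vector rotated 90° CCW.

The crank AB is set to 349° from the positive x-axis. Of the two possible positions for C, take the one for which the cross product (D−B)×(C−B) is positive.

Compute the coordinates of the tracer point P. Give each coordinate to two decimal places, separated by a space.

A=(0,0), D=(12.00,0)
B = A + 1.00·(cos349°, sin349°) = (0.9816, -0.1908)
|BD| = 11.0200
circle(B,7.00) ∩ circle(D,5.00): a=6.5989, h=2.3354
  candidates: C₊=(7.5391,2.2585) cross=25.736; C₋=(7.6200,-2.4116) cross=-25.736
  mode + wants cross > 0 → take C=(7.5391,2.2585) (cross=25.736)
ex = (C−B)/|BC| = (0.9368,0.3499); ey = (-0.3499,0.9368)
P = B + -1.64·ex + 2.99·ey = (-1.6009,2.0364)

-1.60 2.04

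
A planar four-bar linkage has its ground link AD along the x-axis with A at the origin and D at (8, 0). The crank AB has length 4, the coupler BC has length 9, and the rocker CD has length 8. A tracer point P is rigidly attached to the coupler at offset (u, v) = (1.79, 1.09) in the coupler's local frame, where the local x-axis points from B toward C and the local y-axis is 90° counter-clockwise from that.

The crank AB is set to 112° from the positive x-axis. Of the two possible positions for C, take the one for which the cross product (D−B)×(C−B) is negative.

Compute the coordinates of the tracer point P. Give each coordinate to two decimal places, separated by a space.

A=(0,0), D=(8.00,0)
B = A + 4.00·(cos112°, sin112°) = (-1.4984, 3.7087)
|BD| = 10.1968
circle(B,9.00) ∩ circle(D,8.00): a=5.9320, h=6.7684
  candidates: C₊=(6.4891,7.8560) cross=69.016; C₋=(1.5655,-4.7537) cross=-69.016
  mode - wants cross < 0 → take C=(1.5655,-4.7537) (cross=-69.016)
ex = (C−B)/|BC| = (0.3404,-0.9403); ey = (0.9403,0.3404)
P = B + 1.79·ex + 1.09·ey = (0.1358,2.3967)

0.14 2.40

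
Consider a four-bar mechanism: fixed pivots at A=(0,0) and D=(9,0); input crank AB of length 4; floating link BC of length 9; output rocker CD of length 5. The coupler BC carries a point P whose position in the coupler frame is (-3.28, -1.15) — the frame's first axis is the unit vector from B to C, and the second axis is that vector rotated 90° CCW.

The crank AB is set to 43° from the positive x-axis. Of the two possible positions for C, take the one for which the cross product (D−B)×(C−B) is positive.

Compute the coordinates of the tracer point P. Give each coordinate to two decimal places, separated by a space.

-0.14 1.08

A=(0,0), D=(9.00,0)
B = A + 4.00·(cos43°, sin43°) = (2.9254, 2.7280)
|BD| = 6.6590
circle(B,9.00) ∩ circle(D,5.00): a=7.5343, h=4.9228
  candidates: C₊=(11.8152,4.1321) cross=32.781; C₋=(7.7818,-4.8493) cross=-32.781
  mode + wants cross > 0 → take C=(11.8152,4.1321) (cross=32.781)
ex = (C−B)/|BC| = (0.9878,0.1560); ey = (-0.1560,0.9878)
P = B + -3.28·ex + -1.15·ey = (-0.1350,1.0803)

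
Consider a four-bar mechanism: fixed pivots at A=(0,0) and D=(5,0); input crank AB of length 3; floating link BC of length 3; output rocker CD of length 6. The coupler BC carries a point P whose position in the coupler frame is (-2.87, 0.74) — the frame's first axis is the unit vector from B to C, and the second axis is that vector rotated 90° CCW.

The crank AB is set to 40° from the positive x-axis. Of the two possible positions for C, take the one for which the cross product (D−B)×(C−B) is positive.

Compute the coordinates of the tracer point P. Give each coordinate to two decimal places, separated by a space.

2.47 -1.03

A=(0,0), D=(5.00,0)
B = A + 3.00·(cos40°, sin40°) = (2.2981, 1.9284)
|BD| = 3.3194
circle(B,3.00) ∩ circle(D,6.00): a=-2.4072, h=1.7903
  candidates: C₊=(1.3788,4.7840) cross=5.943; C₋=(-0.7013,1.8696) cross=-5.943
  mode + wants cross > 0 → take C=(1.3788,4.7840) (cross=5.943)
ex = (C−B)/|BC| = (-0.3064,0.9519); ey = (-0.9519,-0.3064)
P = B + -2.87·ex + 0.74·ey = (2.4732,-1.0303)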